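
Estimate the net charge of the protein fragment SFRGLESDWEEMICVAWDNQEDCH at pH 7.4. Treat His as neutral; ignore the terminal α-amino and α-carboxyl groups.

-6

At pH ~7.4 the Lys and Arg side chains are protonated (+1), the Asp and Glu side chains are deprotonated (−1), and with His taken as neutral all other side chains carry no charge.
Positive (K, R): R3 → +1.
Negative (D, E): E6, D8, E10, E11, D18, E21, D22 → −7.
Net charge = (+1) + (−7) = −6.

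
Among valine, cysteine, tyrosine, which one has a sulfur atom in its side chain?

cysteine

Cysteine (C, thiol) and methionine (M, thioether) are the two sulfur-containing amino acids.
Of the listed options, only cysteine belongs to this group.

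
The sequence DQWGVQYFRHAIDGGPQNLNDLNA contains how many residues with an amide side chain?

6

Only N (asparagine) and Q (glutamine) carry a side-chain carboxamide.
Matching residues: Q2, Q6, Q17, N18, N20, N23.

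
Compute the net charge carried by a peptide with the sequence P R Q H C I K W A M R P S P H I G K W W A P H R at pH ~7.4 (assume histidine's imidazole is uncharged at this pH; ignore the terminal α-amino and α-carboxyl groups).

+5

Near pH 7.4, K and R contribute +1 each, D and E contribute −1 each, and every other side chain (His included, as stated) is uncharged.
Positive (K, R): R2, K7, R11, K18, R24 → +5.
Negative (D, E): none → −0.
Net charge = (+5) + (−0) = +5.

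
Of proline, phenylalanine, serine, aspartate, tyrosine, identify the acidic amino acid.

Only D (aspartate) and E (glutamate) carry a side-chain carboxylic acid.
Of the listed options, only aspartate belongs to this group.

aspartate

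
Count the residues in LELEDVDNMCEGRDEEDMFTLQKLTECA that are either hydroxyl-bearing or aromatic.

Hydroxyl-bearing: S, T, Y. Aromatic: F, W, Y.
Hydroxyl-bearing residues here: T20, T25 (2).
Aromatic residues here: F19 (1).
(Y belongs to both groups, but none appear in this sequence.) Total = 2 + 1 = 3.

3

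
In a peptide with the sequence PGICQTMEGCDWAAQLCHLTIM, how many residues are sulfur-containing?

Cysteine (C, thiol) and methionine (M, thioether) are the two sulfur-containing amino acids.
Matching residues: C4, M7, C10, C17, M22.

5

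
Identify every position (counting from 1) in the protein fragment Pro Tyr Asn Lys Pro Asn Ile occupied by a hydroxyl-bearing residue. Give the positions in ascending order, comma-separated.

S, T, and Y are the three residues with a side-chain hydroxyl.
Matching residues: Tyr2.

2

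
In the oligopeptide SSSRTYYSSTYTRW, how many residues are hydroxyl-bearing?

11

Serine (S), threonine (T), and tyrosine (Y) each carry a hydroxyl group on the side chain.
Matching residues: S1, S2, S3, T5, Y6, Y7, S8, S9, T10, Y11, T12.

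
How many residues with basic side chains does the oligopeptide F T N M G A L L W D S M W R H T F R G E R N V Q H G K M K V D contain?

The basic amino acids are Lys (K), Arg (R), and His (H).
Matching residues: R14, H15, R18, R21, H25, K27, K29.

7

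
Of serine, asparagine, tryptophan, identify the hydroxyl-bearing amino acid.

S, T, and Y are the three residues with a side-chain hydroxyl.
Of the listed options, only serine belongs to this group.

serine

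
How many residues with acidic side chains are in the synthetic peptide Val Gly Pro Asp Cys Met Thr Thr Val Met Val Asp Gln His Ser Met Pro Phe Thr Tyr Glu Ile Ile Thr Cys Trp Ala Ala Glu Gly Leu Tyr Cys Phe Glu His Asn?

5

The acidic residues are Asp (D) and Glu (E), whose side chains end in a carboxylate group.
Matching residues: Asp4, Asp12, Glu21, Glu29, Glu35.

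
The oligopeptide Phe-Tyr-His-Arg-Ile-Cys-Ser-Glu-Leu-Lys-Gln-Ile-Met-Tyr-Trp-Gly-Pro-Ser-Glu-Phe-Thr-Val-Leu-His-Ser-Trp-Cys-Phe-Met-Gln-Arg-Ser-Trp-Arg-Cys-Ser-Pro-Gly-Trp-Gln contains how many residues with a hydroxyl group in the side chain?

8

S, T, and Y are the three residues with a side-chain hydroxyl.
Matching residues: Tyr2, Ser7, Tyr14, Ser18, Thr21, Ser25, Ser32, Ser36.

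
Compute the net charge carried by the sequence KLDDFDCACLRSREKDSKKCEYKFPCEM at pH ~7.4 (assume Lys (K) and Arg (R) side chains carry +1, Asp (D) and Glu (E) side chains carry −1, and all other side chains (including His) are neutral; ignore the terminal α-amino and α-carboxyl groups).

0

Positive (K, R): K1, R11, R13, K15, K18, K19, K23 → +7.
Negative (D, E): D3, D4, D6, E14, D16, E21, E27 → −7.
Net charge = (+7) + (−7) = 0.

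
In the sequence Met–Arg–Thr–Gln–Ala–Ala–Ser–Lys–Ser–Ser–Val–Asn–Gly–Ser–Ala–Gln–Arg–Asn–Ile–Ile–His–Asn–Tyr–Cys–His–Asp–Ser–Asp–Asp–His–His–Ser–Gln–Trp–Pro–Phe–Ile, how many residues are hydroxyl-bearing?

S, T, and Y are the three residues with a side-chain hydroxyl.
Matching residues: Thr3, Ser7, Ser9, Ser10, Ser14, Tyr23, Ser27, Ser32.

8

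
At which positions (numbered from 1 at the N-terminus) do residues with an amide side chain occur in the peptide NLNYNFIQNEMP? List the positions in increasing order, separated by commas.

The amide-side-chain residues are Asn (N) and Gln (Q).
Matching residues: N1, N3, N5, Q8, N9.

1, 3, 5, 8, 9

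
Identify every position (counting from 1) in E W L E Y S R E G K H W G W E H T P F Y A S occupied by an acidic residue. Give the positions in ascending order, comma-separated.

Aspartate (D) and glutamate (E) have carboxylic-acid side chains and are the acidic amino acids.
Matching residues: E1, E4, E8, E15.

1, 4, 8, 15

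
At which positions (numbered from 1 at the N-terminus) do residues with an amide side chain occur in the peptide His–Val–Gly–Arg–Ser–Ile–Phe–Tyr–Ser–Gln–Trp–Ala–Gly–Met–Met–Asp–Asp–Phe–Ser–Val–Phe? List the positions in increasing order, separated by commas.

Asparagine (N) and glutamine (Q) have uncharged amide side chains.
Matching residues: Gln10.

10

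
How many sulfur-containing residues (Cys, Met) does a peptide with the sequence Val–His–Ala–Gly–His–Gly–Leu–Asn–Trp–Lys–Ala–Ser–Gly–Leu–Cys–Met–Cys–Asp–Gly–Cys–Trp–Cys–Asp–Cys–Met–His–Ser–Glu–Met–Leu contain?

Matching residues: Cys15, Met16, Cys17, Cys20, Cys22, Cys24, Met25, Met29.

8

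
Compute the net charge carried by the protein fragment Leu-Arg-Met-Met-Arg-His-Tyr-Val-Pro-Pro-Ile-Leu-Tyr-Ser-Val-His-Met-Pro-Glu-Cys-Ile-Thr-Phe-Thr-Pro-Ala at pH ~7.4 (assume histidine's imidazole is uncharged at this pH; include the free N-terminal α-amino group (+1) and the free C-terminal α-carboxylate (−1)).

+1

At pH ~7.4 the Lys and Arg side chains are protonated (+1), the Asp and Glu side chains are deprotonated (−1), and with His taken as neutral all other side chains carry no charge.
Positive (K, R): Arg2, Arg5 → +2.
Negative (D, E): Glu19 → −1.
The N-terminus (+1) and C-terminus (−1) cancel.
Net charge = (+2) + (−1) = +1.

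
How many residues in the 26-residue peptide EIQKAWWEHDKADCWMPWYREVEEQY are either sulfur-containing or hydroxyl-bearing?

Sulfur-containing: C, M. Hydroxyl-bearing: S, T, Y.
Sulfur-containing residues here: C14, M16 (2).
Hydroxyl-bearing residues here: Y19, Y26 (2).
The two groups share no amino acid, so total = 2 + 2 = 4.

4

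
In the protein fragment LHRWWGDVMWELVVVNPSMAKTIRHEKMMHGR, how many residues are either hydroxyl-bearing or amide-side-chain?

Hydroxyl-bearing: S, T, Y. Amide-side-chain: N, Q.
Hydroxyl-bearing residues here: S18, T22 (2).
Amide-side-chain residues here: N16 (1).
The two groups share no amino acid, so total = 2 + 1 = 3.

3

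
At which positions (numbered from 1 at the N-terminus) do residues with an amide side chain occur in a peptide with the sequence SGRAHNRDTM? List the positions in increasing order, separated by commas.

6

Asparagine (N) and glutamine (Q) have uncharged amide side chains.
Matching residues: N6.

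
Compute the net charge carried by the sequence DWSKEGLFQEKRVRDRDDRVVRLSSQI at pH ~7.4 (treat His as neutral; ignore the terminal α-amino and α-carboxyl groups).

+1

The side chains ionized at physiological pH are Lys/Arg (+1) and Asp/Glu (−1); with His treated as neutral, nothing else contributes.
Positive (K, R): K4, K11, R12, R14, R16, R19, R22 → +7.
Negative (D, E): D1, E5, E10, D15, D17, D18 → −6.
Net charge = (+7) + (−6) = +1.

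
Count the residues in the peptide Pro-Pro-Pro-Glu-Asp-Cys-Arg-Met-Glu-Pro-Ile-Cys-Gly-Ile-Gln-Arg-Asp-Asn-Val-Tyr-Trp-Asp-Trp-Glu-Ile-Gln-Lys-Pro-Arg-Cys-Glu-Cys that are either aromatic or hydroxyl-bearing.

3

Aromatic: F, W, Y. Hydroxyl-bearing: S, T, Y.
Aromatic residues here: Tyr20, Trp21, Trp23 (3).
Hydroxyl-bearing residues here: Tyr20 (1).
Y is in both groups, so the 1 Y residue must not be double-counted.
Total = 3 + 1 − 1 = 3.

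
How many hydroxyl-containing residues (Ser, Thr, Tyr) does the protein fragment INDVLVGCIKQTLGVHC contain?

1

Matching residues: T12.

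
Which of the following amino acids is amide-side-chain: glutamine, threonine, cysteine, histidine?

glutamine

Only N (asparagine) and Q (glutamine) carry a side-chain carboxamide.
Of the listed options, only glutamine belongs to this group.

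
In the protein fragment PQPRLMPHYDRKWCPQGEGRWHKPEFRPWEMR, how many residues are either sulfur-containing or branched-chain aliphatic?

Sulfur-containing: C, M. Branched-chain aliphatic: I, L, V.
Sulfur-containing residues here: M6, C14, M31 (3).
Branched-chain aliphatic residues here: L5 (1).
The two groups share no amino acid, so total = 3 + 1 = 4.

4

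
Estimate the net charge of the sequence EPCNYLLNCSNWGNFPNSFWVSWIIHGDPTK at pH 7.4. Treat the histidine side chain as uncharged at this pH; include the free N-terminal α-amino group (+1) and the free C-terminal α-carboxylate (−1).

-1

At pH ~7.4 the Lys and Arg side chains are protonated (+1), the Asp and Glu side chains are deprotonated (−1), and with His taken as neutral all other side chains carry no charge.
Positive (K, R): K31 → +1.
Negative (D, E): E1, D28 → −2.
The N-terminus (+1) and C-terminus (−1) cancel.
Net charge = (+1) + (−2) = −1.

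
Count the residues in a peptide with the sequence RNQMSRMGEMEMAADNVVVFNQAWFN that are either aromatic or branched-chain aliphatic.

6

Aromatic: F, W, Y. Branched-chain aliphatic: I, L, V.
Aromatic residues here: F20, W24, F25 (3).
Branched-chain aliphatic residues here: V17, V18, V19 (3).
The two groups share no amino acid, so total = 3 + 3 = 6.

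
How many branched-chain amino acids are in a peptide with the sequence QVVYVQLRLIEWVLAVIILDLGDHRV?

V, L, and I make up the branched-chain aliphatic group.
Matching residues: V2, V3, V5, L7, L9, I10, V13, L14, V16, I17, I18, L19, L21, V26.

14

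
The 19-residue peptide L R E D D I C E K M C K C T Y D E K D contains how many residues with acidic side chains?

7

Aspartate (D) and glutamate (E) have carboxylic-acid side chains and are the acidic amino acids.
Matching residues: E3, D4, D5, E8, D16, E17, D19.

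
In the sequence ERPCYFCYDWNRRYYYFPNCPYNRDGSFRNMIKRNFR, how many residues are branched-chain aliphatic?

1

Valine (V), leucine (L), and isoleucine (I) are the branched-chain amino acids.
Matching residues: I32.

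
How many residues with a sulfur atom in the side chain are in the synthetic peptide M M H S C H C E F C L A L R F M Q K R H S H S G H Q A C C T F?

8

Only Cys (C) and Met (M) have a sulfur atom in the side chain.
Matching residues: M1, M2, C5, C7, C10, M16, C28, C29.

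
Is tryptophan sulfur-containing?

Cysteine (C, thiol) and methionine (M, thioether) are the two sulfur-containing amino acids.
Tryptophan is not in this group.

No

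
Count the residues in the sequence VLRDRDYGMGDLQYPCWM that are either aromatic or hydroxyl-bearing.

Aromatic: F, W, Y. Hydroxyl-bearing: S, T, Y.
Aromatic residues here: Y7, Y14, W17 (3).
Hydroxyl-bearing residues here: Y7, Y14 (2).
Y is in both groups, so the 2 Y residues must not be double-counted.
Total = 3 + 2 − 2 = 3.

3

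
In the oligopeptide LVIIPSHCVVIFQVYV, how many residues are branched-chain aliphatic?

9

V, L, and I make up the branched-chain aliphatic group.
Matching residues: L1, V2, I3, I4, V9, V10, I11, V14, V16.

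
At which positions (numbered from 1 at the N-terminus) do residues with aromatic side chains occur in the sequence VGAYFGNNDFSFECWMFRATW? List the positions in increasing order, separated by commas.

4, 5, 10, 12, 15, 17, 21

Phenylalanine (F), tryptophan (W), and tyrosine (Y) have aromatic ring side chains.
Matching residues: Y4, F5, F10, F12, W15, F17, W21.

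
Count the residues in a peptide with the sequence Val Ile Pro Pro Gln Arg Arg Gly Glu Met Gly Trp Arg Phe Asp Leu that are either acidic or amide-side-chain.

3

Acidic: D, E. Amide-side-chain: N, Q.
Acidic residues here: Glu9, Asp15 (2).
Amide-side-chain residues here: Gln5 (1).
The two groups share no amino acid, so total = 2 + 1 = 3.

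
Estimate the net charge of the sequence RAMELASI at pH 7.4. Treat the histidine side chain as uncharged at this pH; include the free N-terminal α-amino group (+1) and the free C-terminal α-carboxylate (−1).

Near pH 7.4, K and R contribute +1 each, D and E contribute −1 each, and every other side chain (His included, as stated) is uncharged.
Positive (K, R): R1 → +1.
Negative (D, E): E4 → −1.
The N-terminus (+1) and C-terminus (−1) cancel.
Net charge = (+1) + (−1) = 0.

0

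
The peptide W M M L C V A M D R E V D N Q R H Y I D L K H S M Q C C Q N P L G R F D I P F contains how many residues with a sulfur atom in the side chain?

Only Cys (C) and Met (M) have a sulfur atom in the side chain.
Matching residues: M2, M3, C5, M8, M25, C27, C28.

7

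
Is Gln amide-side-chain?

Yes

Only N (asparagine) and Q (glutamine) carry a side-chain carboxamide.
Glutamine is in this group.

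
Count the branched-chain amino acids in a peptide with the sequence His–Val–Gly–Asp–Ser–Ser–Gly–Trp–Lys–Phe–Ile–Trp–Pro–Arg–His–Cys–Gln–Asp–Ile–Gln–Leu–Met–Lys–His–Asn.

V, L, and I make up the branched-chain aliphatic group.
Matching residues: Val2, Ile11, Ile19, Leu21.

4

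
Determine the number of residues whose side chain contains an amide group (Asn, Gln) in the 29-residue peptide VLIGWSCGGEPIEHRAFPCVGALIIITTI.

None of the 29 residues belong to this group.

0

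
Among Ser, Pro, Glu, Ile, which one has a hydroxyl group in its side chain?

Ser

S, T, and Y are the three residues with a side-chain hydroxyl.
Of the listed options, only Ser belongs to this group.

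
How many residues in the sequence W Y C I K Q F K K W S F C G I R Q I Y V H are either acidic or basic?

Acidic: D, E. Basic: H, K, R.
Acidic residues here: none (0).
Basic residues here: K5, K8, K9, R16, H21 (5).
The two groups share no amino acid, so total = 0 + 5 = 5.

5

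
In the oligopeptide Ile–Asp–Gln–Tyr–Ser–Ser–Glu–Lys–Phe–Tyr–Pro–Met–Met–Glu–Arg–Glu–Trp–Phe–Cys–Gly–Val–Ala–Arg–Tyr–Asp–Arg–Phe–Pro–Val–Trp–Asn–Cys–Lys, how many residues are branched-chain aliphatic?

3

V, L, and I make up the branched-chain aliphatic group.
Matching residues: Ile1, Val21, Val29.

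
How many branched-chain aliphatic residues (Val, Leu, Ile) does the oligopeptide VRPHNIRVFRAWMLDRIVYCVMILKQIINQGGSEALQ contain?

Matching residues: V1, I6, V8, L14, I17, V18, V21, I23, L24, I27, I28, L36.

12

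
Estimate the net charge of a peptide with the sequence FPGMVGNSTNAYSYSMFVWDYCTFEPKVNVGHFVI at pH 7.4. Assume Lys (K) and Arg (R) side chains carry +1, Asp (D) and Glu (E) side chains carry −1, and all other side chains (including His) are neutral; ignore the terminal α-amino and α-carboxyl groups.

Positive (K, R): K27 → +1.
Negative (D, E): D20, E25 → −2.
Net charge = (+1) + (−2) = −1.

-1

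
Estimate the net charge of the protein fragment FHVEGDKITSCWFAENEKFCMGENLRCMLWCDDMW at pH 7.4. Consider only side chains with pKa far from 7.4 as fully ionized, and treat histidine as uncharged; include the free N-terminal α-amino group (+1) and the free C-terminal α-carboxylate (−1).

-4

Near pH 7.4, K and R contribute +1 each, D and E contribute −1 each, and every other side chain (His included, as stated) is uncharged.
Positive (K, R): K7, K18, R26 → +3.
Negative (D, E): E4, D6, E15, E17, E23, D32, D33 → −7.
The N-terminus (+1) and C-terminus (−1) cancel.
Net charge = (+3) + (−7) = −4.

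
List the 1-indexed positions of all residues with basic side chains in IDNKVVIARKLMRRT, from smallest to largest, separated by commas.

4, 9, 10, 13, 14

Lysine (K), arginine (R), and histidine (H) have basic, nitrogen-containing side chains.
Matching residues: K4, R9, K10, R13, R14.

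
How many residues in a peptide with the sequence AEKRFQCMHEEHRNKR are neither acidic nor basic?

6

Acidic: D, E. Basic: K, R, H. All other residues are neither.
Matching residues: A1, F5, Q6, C7, M8, N14.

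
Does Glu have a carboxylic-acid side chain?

The acidic residues are Asp (D) and Glu (E), whose side chains end in a carboxylate group.
Glutamate is in this group.

Yes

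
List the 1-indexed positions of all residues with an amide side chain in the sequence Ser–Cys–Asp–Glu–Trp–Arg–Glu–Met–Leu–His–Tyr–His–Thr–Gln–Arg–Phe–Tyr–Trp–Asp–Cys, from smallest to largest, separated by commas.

The amide-side-chain residues are Asn (N) and Gln (Q).
Matching residues: Gln14.

14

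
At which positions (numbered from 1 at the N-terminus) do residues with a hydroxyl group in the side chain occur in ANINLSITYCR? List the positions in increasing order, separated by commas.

6, 8, 9

S, T, and Y are the three residues with a side-chain hydroxyl.
Matching residues: S6, T8, Y9.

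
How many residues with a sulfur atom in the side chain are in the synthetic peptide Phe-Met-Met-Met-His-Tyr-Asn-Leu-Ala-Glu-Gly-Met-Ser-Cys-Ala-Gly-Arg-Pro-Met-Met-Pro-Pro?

Only Cys (C) and Met (M) have a sulfur atom in the side chain.
Matching residues: Met2, Met3, Met4, Met12, Cys14, Met19, Met20.

7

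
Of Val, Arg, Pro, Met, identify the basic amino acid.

Arg

The basic amino acids are Lys (K), Arg (R), and His (H).
Of the listed options, only Arg belongs to this group.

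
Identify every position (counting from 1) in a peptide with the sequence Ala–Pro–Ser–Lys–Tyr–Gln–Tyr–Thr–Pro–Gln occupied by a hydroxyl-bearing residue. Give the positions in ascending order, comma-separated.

3, 5, 7, 8

The –OH-bearing residues are Ser, Thr (aliphatic alcohols), and Tyr (phenol).
Matching residues: Ser3, Tyr5, Tyr7, Thr8.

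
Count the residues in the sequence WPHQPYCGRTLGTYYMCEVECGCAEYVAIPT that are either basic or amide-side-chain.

3

Basic: H, K, R. Amide-side-chain: N, Q.
Basic residues here: H3, R9 (2).
Amide-side-chain residues here: Q4 (1).
The two groups share no amino acid, so total = 2 + 1 = 3.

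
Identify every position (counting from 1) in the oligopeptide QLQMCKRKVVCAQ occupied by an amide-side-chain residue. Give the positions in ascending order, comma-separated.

1, 3, 13

Asparagine (N) and glutamine (Q) have uncharged amide side chains.
Matching residues: Q1, Q3, Q13.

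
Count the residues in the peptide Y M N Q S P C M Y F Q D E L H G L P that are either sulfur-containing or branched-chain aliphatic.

5

Sulfur-containing: C, M. Branched-chain aliphatic: I, L, V.
Sulfur-containing residues here: M2, C7, M8 (3).
Branched-chain aliphatic residues here: L14, L17 (2).
The two groups share no amino acid, so total = 3 + 2 = 5.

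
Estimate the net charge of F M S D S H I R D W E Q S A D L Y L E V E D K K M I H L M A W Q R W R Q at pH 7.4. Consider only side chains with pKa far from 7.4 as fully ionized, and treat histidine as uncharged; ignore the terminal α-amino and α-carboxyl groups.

-2

Near pH 7.4, K and R contribute +1 each, D and E contribute −1 each, and every other side chain (His included, as stated) is uncharged.
Positive (K, R): R8, K23, K24, R33, R35 → +5.
Negative (D, E): D4, D9, E11, D15, E19, E21, D22 → −7.
Net charge = (+5) + (−7) = −2.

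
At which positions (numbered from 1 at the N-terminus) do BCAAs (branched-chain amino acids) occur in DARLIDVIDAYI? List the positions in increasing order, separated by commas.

V, L, and I make up the branched-chain aliphatic group.
Matching residues: L4, I5, V7, I8, I12.

4, 5, 7, 8, 12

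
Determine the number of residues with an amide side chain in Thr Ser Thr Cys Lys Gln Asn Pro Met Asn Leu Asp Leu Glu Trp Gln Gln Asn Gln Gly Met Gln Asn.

9

Asparagine (N) and glutamine (Q) have uncharged amide side chains.
Matching residues: Gln6, Asn7, Asn10, Gln16, Gln17, Asn18, Gln19, Gln22, Asn23.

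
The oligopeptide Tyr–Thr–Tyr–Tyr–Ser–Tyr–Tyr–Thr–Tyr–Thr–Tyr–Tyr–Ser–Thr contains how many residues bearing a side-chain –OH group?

14

S, T, and Y are the three residues with a side-chain hydroxyl.
Matching residues: Tyr1, Thr2, Tyr3, Tyr4, Ser5, Tyr6, Tyr7, Thr8, Tyr9, Thr10, Tyr11, Tyr12, Ser13, Thr14.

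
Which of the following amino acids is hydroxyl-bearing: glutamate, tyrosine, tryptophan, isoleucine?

tyrosine

The –OH-bearing residues are Ser, Thr (aliphatic alcohols), and Tyr (phenol).
Of the listed options, only tyrosine belongs to this group.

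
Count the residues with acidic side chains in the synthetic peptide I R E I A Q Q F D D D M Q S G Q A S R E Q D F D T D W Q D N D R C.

Only D (aspartate) and E (glutamate) carry a side-chain carboxylic acid.
Matching residues: E3, D9, D10, D11, E20, D22, D24, D26, D29, D31.

10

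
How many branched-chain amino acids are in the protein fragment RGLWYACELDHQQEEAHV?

3

The BCAAs are Val, Leu, and Ile — aliphatic side chains with a branch point.
Matching residues: L3, L9, V18.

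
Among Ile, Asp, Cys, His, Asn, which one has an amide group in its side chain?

Asparagine (N) and glutamine (Q) have uncharged amide side chains.
Of the listed options, only Asn belongs to this group.

Asn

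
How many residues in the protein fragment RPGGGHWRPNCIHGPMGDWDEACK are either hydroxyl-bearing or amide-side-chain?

1

Hydroxyl-bearing: S, T, Y. Amide-side-chain: N, Q.
Hydroxyl-bearing residues here: none (0).
Amide-side-chain residues here: N10 (1).
The two groups share no amino acid, so total = 0 + 1 = 1.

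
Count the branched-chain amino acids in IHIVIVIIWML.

The BCAAs are Val, Leu, and Ile — aliphatic side chains with a branch point.
Matching residues: I1, I3, V4, I5, V6, I7, I8, L11.

8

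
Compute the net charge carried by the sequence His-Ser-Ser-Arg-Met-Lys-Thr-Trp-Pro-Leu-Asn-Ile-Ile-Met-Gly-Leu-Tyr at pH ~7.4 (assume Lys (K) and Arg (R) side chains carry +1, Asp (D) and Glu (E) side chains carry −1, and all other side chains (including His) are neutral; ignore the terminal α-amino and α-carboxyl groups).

Positive (K, R): Arg4, Lys6 → +2.
Negative (D, E): none → −0.
Net charge = (+2) + (−0) = +2.

+2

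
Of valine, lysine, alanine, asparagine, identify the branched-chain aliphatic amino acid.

valine

V, L, and I make up the branched-chain aliphatic group.
Of the listed options, only valine belongs to this group.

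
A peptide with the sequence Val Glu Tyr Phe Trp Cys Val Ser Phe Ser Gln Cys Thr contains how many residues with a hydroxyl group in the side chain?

4

The –OH-bearing residues are Ser, Thr (aliphatic alcohols), and Tyr (phenol).
Matching residues: Tyr3, Ser8, Ser10, Thr13.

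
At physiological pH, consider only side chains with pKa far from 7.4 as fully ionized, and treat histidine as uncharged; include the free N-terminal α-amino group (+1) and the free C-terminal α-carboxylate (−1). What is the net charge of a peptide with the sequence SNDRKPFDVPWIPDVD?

-2

At pH ~7.4 the Lys and Arg side chains are protonated (+1), the Asp and Glu side chains are deprotonated (−1), and with His taken as neutral all other side chains carry no charge.
Positive (K, R): R4, K5 → +2.
Negative (D, E): D3, D8, D14, D16 → −4.
The N-terminus (+1) and C-terminus (−1) cancel.
Net charge = (+2) + (−4) = −2.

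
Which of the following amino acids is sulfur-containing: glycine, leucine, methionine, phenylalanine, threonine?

Cysteine (C, thiol) and methionine (M, thioether) are the two sulfur-containing amino acids.
Of the listed options, only methionine belongs to this group.

methionine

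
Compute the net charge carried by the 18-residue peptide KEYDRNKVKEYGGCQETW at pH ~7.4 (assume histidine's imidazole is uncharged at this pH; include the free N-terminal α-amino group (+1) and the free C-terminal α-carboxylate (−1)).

The side chains ionized at physiological pH are Lys/Arg (+1) and Asp/Glu (−1); with His treated as neutral, nothing else contributes.
Positive (K, R): K1, R5, K7, K9 → +4.
Negative (D, E): E2, D4, E10, E16 → −4.
The N-terminus (+1) and C-terminus (−1) cancel.
Net charge = (+4) + (−4) = 0.

0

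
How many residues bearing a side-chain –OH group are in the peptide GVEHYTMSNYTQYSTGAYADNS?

The –OH-bearing residues are Ser, Thr (aliphatic alcohols), and Tyr (phenol).
Matching residues: Y5, T6, S8, Y10, T11, Y13, S14, T15, Y18, S22.

10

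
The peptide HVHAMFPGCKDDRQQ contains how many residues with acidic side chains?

Aspartate (D) and glutamate (E) have carboxylic-acid side chains and are the acidic amino acids.
Matching residues: D11, D12.

2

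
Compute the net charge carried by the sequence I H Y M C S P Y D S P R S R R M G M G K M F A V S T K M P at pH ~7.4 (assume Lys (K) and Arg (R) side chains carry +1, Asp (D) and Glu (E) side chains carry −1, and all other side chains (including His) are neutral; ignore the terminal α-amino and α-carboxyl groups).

+4

Positive (K, R): R12, R14, R15, K20, K27 → +5.
Negative (D, E): D9 → −1.
Net charge = (+5) + (−1) = +4.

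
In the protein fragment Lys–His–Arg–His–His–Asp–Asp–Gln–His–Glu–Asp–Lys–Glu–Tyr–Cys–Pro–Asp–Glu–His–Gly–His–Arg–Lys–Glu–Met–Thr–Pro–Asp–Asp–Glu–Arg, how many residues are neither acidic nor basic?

8

Acidic: D, E. Basic: K, R, H. All other residues are neither.
Matching residues: Gln8, Tyr14, Cys15, Pro16, Gly20, Met25, Thr26, Pro27.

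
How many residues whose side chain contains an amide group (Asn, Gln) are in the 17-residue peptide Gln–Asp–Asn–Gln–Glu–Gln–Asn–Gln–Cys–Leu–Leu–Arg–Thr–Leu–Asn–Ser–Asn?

Matching residues: Gln1, Asn3, Gln4, Gln6, Asn7, Gln8, Asn15, Asn17.

8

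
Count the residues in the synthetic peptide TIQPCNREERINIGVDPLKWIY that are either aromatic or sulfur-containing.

3

Aromatic: F, W, Y. Sulfur-containing: C, M.
Aromatic residues here: W20, Y22 (2).
Sulfur-containing residues here: C5 (1).
The two groups share no amino acid, so total = 2 + 1 = 3.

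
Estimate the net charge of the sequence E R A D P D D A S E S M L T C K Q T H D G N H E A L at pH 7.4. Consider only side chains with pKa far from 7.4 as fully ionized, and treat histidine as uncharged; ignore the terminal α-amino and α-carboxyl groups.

Near pH 7.4, K and R contribute +1 each, D and E contribute −1 each, and every other side chain (His included, as stated) is uncharged.
Positive (K, R): R2, K16 → +2.
Negative (D, E): E1, D4, D6, D7, E10, D20, E24 → −7.
Net charge = (+2) + (−7) = −5.

-5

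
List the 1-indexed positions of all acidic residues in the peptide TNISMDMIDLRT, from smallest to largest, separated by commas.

6, 9

Only D (aspartate) and E (glutamate) carry a side-chain carboxylic acid.
Matching residues: D6, D9.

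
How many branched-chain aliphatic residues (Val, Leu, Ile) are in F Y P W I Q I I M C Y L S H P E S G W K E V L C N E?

Matching residues: I5, I7, I8, L12, V22, L23.

6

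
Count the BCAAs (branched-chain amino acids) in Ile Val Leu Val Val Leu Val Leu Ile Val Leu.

V, L, and I make up the branched-chain aliphatic group.
Matching residues: Ile1, Val2, Leu3, Val4, Val5, Leu6, Val7, Leu8, Ile9, Val10, Leu11.

11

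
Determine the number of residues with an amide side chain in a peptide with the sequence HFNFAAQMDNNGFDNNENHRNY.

Only N (asparagine) and Q (glutamine) carry a side-chain carboxamide.
Matching residues: N3, Q7, N10, N11, N15, N16, N18, N21.

8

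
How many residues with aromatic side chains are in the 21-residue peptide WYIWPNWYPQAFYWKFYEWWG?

F, W, and Y each carry an aromatic ring on the side chain.
Matching residues: W1, Y2, W4, W7, Y8, F12, Y13, W14, F16, Y17, W19, W20.

12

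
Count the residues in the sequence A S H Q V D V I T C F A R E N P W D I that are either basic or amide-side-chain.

Basic: H, K, R. Amide-side-chain: N, Q.
Basic residues here: H3, R13 (2).
Amide-side-chain residues here: Q4, N15 (2).
The two groups share no amino acid, so total = 2 + 2 = 4.

4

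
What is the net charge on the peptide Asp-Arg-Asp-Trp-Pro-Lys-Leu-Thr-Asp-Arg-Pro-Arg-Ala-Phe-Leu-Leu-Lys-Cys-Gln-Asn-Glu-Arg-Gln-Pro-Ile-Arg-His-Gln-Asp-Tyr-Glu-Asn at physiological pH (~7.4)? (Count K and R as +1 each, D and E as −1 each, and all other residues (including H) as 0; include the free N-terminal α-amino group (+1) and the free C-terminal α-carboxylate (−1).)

Positive (K, R): Arg2, Lys6, Arg10, Arg12, Lys17, Arg22, Arg26 → +7.
Negative (D, E): Asp1, Asp3, Asp9, Glu21, Asp29, Glu31 → −6.
The N-terminus (+1) and C-terminus (−1) cancel.
Net charge = (+7) + (−6) = +1.

+1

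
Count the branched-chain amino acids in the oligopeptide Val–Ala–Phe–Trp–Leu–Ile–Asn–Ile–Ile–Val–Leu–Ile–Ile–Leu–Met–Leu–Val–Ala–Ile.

V, L, and I make up the branched-chain aliphatic group.
Matching residues: Val1, Leu5, Ile6, Ile8, Ile9, Val10, Leu11, Ile12, Ile13, Leu14, Leu16, Val17, Ile19.

13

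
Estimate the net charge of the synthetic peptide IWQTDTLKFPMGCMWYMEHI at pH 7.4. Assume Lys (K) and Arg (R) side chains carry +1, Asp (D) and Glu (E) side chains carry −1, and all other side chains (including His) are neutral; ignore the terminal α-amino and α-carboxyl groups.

-1

Positive (K, R): K8 → +1.
Negative (D, E): D5, E18 → −2.
Net charge = (+1) + (−2) = −1.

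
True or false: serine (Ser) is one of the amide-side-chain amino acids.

False

Asparagine (N) and glutamine (Q) have uncharged amide side chains.
Serine is not in this group.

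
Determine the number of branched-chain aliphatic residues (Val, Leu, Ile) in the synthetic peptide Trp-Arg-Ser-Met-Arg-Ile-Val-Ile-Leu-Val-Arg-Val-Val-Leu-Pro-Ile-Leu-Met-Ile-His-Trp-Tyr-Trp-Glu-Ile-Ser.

Matching residues: Ile6, Val7, Ile8, Leu9, Val10, Val12, Val13, Leu14, Ile16, Leu17, Ile19, Ile25.

12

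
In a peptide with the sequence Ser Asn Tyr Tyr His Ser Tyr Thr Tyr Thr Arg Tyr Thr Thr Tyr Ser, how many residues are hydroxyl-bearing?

13

The –OH-bearing residues are Ser, Thr (aliphatic alcohols), and Tyr (phenol).
Matching residues: Ser1, Tyr3, Tyr4, Ser6, Tyr7, Thr8, Tyr9, Thr10, Tyr12, Thr13, Thr14, Tyr15, Ser16.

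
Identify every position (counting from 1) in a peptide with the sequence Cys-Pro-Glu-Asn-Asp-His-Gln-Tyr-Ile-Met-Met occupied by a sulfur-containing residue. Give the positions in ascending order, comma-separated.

The sulfur-bearing residues are cysteine (–SH) and methionine (–S–CH₃).
Matching residues: Cys1, Met10, Met11.

1, 10, 11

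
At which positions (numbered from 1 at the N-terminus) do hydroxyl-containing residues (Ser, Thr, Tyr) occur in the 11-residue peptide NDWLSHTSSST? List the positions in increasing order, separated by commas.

Matching residues: S5, T7, S8, S9, S10, T11.

5, 7, 8, 9, 10, 11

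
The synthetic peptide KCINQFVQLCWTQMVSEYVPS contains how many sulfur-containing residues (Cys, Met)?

Matching residues: C2, C10, M14.

3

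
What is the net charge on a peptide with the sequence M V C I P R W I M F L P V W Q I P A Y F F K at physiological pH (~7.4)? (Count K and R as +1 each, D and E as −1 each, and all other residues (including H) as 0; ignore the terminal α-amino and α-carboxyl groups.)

Positive (K, R): R6, K22 → +2.
Negative (D, E): none → −0.
Net charge = (+2) + (−0) = +2.

+2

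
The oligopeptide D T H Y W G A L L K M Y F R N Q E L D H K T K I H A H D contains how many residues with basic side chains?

K, R, and H are the three residues with basic side chains (ε-amine, guanidinium, and imidazole respectively).
Matching residues: H3, K10, R14, H20, K21, K23, H25, H27.

8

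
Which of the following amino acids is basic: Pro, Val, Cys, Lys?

The basic amino acids are Lys (K), Arg (R), and His (H).
Of the listed options, only Lys belongs to this group.

Lys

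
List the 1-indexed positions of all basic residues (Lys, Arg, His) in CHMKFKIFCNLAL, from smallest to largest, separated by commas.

2, 4, 6

Matching residues: H2, K4, K6.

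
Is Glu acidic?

Yes

The acidic residues are Asp (D) and Glu (E), whose side chains end in a carboxylate group.
Glutamate is in this group.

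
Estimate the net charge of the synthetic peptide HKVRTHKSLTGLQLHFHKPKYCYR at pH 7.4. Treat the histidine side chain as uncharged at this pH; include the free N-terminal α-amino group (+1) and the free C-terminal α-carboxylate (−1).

The side chains ionized at physiological pH are Lys/Arg (+1) and Asp/Glu (−1); with His treated as neutral, nothing else contributes.
Positive (K, R): K2, R4, K7, K18, K20, R24 → +6.
Negative (D, E): none → −0.
The N-terminus (+1) and C-terminus (−1) cancel.
Net charge = (+6) + (−0) = +6.

+6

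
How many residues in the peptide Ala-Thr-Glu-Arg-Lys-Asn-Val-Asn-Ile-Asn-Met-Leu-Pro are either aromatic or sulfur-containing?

Aromatic: F, W, Y. Sulfur-containing: C, M.
Aromatic residues here: none (0).
Sulfur-containing residues here: Met11 (1).
The two groups share no amino acid, so total = 0 + 1 = 1.

1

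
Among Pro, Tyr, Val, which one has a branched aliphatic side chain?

Val

V, L, and I make up the branched-chain aliphatic group.
Of the listed options, only Val belongs to this group.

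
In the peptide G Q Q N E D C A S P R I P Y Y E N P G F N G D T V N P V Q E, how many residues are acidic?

5

Aspartate (D) and glutamate (E) have carboxylic-acid side chains and are the acidic amino acids.
Matching residues: E5, D6, E16, D23, E30.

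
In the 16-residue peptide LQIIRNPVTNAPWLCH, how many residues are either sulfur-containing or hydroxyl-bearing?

2

Sulfur-containing: C, M. Hydroxyl-bearing: S, T, Y.
Sulfur-containing residues here: C15 (1).
Hydroxyl-bearing residues here: T9 (1).
The two groups share no amino acid, so total = 1 + 1 = 2.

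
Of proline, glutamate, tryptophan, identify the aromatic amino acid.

tryptophan

F, W, and Y each carry an aromatic ring on the side chain.
Of the listed options, only tryptophan belongs to this group.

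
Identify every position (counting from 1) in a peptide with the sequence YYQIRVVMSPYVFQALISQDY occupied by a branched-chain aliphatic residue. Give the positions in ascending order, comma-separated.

4, 6, 7, 12, 16, 17

The BCAAs are Val, Leu, and Ile — aliphatic side chains with a branch point.
Matching residues: I4, V6, V7, V12, L16, I17.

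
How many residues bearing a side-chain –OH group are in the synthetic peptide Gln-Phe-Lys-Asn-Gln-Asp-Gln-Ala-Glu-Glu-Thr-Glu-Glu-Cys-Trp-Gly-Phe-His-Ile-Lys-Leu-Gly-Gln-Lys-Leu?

1

Serine (S), threonine (T), and tyrosine (Y) each carry a hydroxyl group on the side chain.
Matching residues: Thr11.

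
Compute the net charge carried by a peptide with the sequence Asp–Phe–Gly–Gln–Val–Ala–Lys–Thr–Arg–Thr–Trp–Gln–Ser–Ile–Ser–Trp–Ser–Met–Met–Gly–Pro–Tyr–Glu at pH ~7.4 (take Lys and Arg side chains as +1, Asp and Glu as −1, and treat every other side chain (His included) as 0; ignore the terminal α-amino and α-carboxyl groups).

Positive (K, R): Lys7, Arg9 → +2.
Negative (D, E): Asp1, Glu23 → −2.
Net charge = (+2) + (−2) = 0.

0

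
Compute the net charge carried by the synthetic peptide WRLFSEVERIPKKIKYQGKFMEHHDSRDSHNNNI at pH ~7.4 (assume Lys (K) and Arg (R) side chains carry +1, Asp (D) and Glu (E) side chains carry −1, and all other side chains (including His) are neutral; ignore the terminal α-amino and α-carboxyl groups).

Positive (K, R): R2, R9, K12, K13, K15, K19, R27 → +7.
Negative (D, E): E6, E8, E22, D25, D28 → −5.
Net charge = (+7) + (−5) = +2.

+2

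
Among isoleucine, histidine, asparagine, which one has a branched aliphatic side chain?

isoleucine

Valine (V), leucine (L), and isoleucine (I) are the branched-chain amino acids.
Of the listed options, only isoleucine belongs to this group.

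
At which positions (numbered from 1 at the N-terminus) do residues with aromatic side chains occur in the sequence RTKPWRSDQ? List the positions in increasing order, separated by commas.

5

F, W, and Y each carry an aromatic ring on the side chain.
Matching residues: W5.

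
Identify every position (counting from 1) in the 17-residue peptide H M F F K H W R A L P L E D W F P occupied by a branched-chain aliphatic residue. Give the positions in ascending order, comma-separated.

10, 12

The BCAAs are Val, Leu, and Ile — aliphatic side chains with a branch point.
Matching residues: L10, L12.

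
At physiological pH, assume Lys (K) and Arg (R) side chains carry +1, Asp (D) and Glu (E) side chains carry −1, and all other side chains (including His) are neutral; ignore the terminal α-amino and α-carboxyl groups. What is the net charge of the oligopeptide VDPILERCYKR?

Positive (K, R): R7, K10, R11 → +3.
Negative (D, E): D2, E6 → −2.
Net charge = (+3) + (−2) = +1.

+1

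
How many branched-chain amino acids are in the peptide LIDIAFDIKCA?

4

The BCAAs are Val, Leu, and Ile — aliphatic side chains with a branch point.
Matching residues: L1, I2, I4, I8.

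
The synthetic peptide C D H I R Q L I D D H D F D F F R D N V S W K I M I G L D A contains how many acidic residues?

7

Aspartate (D) and glutamate (E) have carboxylic-acid side chains and are the acidic amino acids.
Matching residues: D2, D9, D10, D12, D14, D18, D29.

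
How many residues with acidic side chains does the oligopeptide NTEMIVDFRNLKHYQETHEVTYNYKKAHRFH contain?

Aspartate (D) and glutamate (E) have carboxylic-acid side chains and are the acidic amino acids.
Matching residues: E3, D7, E16, E19.

4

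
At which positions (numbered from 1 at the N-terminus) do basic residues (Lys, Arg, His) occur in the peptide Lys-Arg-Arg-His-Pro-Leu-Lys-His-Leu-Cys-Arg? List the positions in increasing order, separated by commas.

1, 2, 3, 4, 7, 8, 11

Matching residues: Lys1, Arg2, Arg3, His4, Lys7, His8, Arg11.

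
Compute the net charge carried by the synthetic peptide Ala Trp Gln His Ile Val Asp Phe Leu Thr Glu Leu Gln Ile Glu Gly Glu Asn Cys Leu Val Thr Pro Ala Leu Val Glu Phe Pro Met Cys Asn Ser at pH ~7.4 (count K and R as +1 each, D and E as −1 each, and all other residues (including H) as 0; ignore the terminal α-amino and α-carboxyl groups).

Positive (K, R): none → +0.
Negative (D, E): Asp7, Glu11, Glu15, Glu17, Glu27 → −5.
Net charge = (+0) + (−5) = −5.

-5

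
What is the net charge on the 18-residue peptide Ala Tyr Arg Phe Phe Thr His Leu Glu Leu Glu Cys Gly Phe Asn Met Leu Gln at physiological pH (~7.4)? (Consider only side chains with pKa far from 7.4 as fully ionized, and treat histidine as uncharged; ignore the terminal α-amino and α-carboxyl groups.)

The side chains ionized at physiological pH are Lys/Arg (+1) and Asp/Glu (−1); with His treated as neutral, nothing else contributes.
Positive (K, R): Arg3 → +1.
Negative (D, E): Glu9, Glu11 → −2.
Net charge = (+1) + (−2) = −1.

-1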